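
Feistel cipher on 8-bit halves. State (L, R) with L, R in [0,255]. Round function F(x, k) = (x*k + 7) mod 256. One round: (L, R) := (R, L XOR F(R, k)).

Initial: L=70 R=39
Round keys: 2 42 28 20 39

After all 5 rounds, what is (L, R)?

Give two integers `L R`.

Answer: 117 246

Derivation:
Round 1 (k=2): L=39 R=19
Round 2 (k=42): L=19 R=2
Round 3 (k=28): L=2 R=44
Round 4 (k=20): L=44 R=117
Round 5 (k=39): L=117 R=246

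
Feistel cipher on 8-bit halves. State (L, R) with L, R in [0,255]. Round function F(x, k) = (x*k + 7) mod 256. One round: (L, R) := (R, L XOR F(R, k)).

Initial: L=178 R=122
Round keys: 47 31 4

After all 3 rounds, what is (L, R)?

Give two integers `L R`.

Round 1 (k=47): L=122 R=223
Round 2 (k=31): L=223 R=114
Round 3 (k=4): L=114 R=16

Answer: 114 16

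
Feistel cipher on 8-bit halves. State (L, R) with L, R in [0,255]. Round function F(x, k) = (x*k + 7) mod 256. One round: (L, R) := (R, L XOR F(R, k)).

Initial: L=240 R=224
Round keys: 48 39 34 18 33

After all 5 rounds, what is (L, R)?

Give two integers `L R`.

Answer: 143 22

Derivation:
Round 1 (k=48): L=224 R=247
Round 2 (k=39): L=247 R=72
Round 3 (k=34): L=72 R=96
Round 4 (k=18): L=96 R=143
Round 5 (k=33): L=143 R=22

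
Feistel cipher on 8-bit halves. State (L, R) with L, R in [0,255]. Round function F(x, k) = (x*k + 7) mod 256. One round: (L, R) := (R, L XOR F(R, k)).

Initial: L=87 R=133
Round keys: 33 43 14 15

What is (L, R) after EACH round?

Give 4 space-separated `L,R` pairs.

Answer: 133,123 123,53 53,150 150,228

Derivation:
Round 1 (k=33): L=133 R=123
Round 2 (k=43): L=123 R=53
Round 3 (k=14): L=53 R=150
Round 4 (k=15): L=150 R=228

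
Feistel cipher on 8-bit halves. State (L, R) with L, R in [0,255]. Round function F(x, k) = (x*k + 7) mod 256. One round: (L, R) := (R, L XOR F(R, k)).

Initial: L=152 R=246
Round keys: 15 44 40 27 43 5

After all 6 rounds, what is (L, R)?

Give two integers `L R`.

Round 1 (k=15): L=246 R=233
Round 2 (k=44): L=233 R=229
Round 3 (k=40): L=229 R=38
Round 4 (k=27): L=38 R=236
Round 5 (k=43): L=236 R=141
Round 6 (k=5): L=141 R=36

Answer: 141 36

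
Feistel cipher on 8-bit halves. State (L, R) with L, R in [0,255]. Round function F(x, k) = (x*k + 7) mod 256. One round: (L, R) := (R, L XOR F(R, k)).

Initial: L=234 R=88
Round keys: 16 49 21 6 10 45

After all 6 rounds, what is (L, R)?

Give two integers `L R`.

Round 1 (k=16): L=88 R=109
Round 2 (k=49): L=109 R=188
Round 3 (k=21): L=188 R=30
Round 4 (k=6): L=30 R=7
Round 5 (k=10): L=7 R=83
Round 6 (k=45): L=83 R=153

Answer: 83 153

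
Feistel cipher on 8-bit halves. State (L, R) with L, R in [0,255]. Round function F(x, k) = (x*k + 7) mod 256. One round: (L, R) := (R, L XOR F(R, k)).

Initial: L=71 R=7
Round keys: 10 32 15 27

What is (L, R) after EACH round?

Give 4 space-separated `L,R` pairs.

Round 1 (k=10): L=7 R=10
Round 2 (k=32): L=10 R=64
Round 3 (k=15): L=64 R=205
Round 4 (k=27): L=205 R=230

Answer: 7,10 10,64 64,205 205,230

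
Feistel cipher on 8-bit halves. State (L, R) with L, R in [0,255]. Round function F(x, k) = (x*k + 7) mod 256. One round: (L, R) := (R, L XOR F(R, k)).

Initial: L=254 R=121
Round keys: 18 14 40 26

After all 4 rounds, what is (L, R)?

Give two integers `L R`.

Round 1 (k=18): L=121 R=119
Round 2 (k=14): L=119 R=240
Round 3 (k=40): L=240 R=240
Round 4 (k=26): L=240 R=151

Answer: 240 151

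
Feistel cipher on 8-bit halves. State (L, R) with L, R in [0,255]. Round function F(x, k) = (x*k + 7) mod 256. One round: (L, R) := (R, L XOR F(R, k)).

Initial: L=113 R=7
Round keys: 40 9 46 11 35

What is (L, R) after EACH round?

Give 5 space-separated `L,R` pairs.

Answer: 7,110 110,226 226,205 205,52 52,238

Derivation:
Round 1 (k=40): L=7 R=110
Round 2 (k=9): L=110 R=226
Round 3 (k=46): L=226 R=205
Round 4 (k=11): L=205 R=52
Round 5 (k=35): L=52 R=238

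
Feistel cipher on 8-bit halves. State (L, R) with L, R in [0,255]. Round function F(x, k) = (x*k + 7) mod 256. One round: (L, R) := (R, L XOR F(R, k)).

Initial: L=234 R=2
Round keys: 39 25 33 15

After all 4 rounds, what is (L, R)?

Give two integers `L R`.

Round 1 (k=39): L=2 R=191
Round 2 (k=25): L=191 R=172
Round 3 (k=33): L=172 R=140
Round 4 (k=15): L=140 R=151

Answer: 140 151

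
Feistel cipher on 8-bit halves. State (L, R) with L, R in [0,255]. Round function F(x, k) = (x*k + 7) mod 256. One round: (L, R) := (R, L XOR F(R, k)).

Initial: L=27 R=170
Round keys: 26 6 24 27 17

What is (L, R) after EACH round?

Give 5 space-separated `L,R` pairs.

Answer: 170,80 80,77 77,111 111,241 241,103

Derivation:
Round 1 (k=26): L=170 R=80
Round 2 (k=6): L=80 R=77
Round 3 (k=24): L=77 R=111
Round 4 (k=27): L=111 R=241
Round 5 (k=17): L=241 R=103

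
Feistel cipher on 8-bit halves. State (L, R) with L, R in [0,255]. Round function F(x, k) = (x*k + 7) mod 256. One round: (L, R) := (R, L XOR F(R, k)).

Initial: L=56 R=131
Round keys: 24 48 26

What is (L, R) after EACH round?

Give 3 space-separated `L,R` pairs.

Round 1 (k=24): L=131 R=119
Round 2 (k=48): L=119 R=212
Round 3 (k=26): L=212 R=248

Answer: 131,119 119,212 212,248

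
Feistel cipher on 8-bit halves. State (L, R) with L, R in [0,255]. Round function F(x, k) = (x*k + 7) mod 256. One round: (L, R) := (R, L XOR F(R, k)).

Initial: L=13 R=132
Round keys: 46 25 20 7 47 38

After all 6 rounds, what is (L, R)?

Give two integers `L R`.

Round 1 (k=46): L=132 R=178
Round 2 (k=25): L=178 R=237
Round 3 (k=20): L=237 R=57
Round 4 (k=7): L=57 R=123
Round 5 (k=47): L=123 R=165
Round 6 (k=38): L=165 R=254

Answer: 165 254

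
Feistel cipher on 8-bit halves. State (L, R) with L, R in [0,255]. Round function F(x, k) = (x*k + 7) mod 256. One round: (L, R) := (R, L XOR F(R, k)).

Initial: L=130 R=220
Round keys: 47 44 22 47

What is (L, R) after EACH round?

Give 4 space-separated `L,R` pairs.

Answer: 220,233 233,207 207,56 56,128

Derivation:
Round 1 (k=47): L=220 R=233
Round 2 (k=44): L=233 R=207
Round 3 (k=22): L=207 R=56
Round 4 (k=47): L=56 R=128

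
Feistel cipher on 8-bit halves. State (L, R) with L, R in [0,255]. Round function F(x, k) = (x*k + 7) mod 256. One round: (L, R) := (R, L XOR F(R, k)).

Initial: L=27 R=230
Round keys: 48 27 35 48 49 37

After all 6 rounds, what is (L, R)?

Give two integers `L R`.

Round 1 (k=48): L=230 R=60
Round 2 (k=27): L=60 R=189
Round 3 (k=35): L=189 R=226
Round 4 (k=48): L=226 R=218
Round 5 (k=49): L=218 R=35
Round 6 (k=37): L=35 R=204

Answer: 35 204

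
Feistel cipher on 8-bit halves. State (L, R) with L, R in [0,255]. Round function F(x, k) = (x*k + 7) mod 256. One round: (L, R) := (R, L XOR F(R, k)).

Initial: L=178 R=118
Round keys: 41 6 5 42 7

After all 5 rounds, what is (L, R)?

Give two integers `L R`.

Round 1 (k=41): L=118 R=95
Round 2 (k=6): L=95 R=55
Round 3 (k=5): L=55 R=69
Round 4 (k=42): L=69 R=110
Round 5 (k=7): L=110 R=76

Answer: 110 76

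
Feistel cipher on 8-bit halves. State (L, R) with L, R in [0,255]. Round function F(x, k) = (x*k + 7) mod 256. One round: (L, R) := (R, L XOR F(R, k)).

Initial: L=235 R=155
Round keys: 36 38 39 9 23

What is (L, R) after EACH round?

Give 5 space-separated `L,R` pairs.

Round 1 (k=36): L=155 R=56
Round 2 (k=38): L=56 R=204
Round 3 (k=39): L=204 R=35
Round 4 (k=9): L=35 R=142
Round 5 (k=23): L=142 R=234

Answer: 155,56 56,204 204,35 35,142 142,234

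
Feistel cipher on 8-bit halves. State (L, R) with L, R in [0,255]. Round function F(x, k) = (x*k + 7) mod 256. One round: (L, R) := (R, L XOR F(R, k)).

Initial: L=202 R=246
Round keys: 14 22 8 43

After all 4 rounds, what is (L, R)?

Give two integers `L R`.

Answer: 238 202

Derivation:
Round 1 (k=14): L=246 R=177
Round 2 (k=22): L=177 R=203
Round 3 (k=8): L=203 R=238
Round 4 (k=43): L=238 R=202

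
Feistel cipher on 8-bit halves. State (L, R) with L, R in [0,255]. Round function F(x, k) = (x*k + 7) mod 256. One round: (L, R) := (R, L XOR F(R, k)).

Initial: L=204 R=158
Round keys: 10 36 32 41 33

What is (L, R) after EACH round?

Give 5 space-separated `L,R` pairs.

Round 1 (k=10): L=158 R=255
Round 2 (k=36): L=255 R=125
Round 3 (k=32): L=125 R=88
Round 4 (k=41): L=88 R=98
Round 5 (k=33): L=98 R=241

Answer: 158,255 255,125 125,88 88,98 98,241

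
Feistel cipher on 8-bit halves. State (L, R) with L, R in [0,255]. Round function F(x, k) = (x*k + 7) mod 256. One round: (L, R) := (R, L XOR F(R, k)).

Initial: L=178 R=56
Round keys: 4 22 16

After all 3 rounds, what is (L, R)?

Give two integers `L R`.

Round 1 (k=4): L=56 R=85
Round 2 (k=22): L=85 R=109
Round 3 (k=16): L=109 R=130

Answer: 109 130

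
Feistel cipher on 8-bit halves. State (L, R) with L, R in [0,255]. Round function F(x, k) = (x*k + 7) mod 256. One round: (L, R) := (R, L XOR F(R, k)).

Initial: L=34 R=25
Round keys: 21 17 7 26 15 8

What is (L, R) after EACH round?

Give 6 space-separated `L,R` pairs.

Round 1 (k=21): L=25 R=54
Round 2 (k=17): L=54 R=132
Round 3 (k=7): L=132 R=149
Round 4 (k=26): L=149 R=173
Round 5 (k=15): L=173 R=191
Round 6 (k=8): L=191 R=82

Answer: 25,54 54,132 132,149 149,173 173,191 191,82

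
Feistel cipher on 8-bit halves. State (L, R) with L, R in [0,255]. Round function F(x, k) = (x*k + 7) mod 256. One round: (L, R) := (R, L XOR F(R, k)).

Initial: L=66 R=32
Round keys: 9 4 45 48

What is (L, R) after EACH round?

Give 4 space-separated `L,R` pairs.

Answer: 32,101 101,187 187,131 131,44

Derivation:
Round 1 (k=9): L=32 R=101
Round 2 (k=4): L=101 R=187
Round 3 (k=45): L=187 R=131
Round 4 (k=48): L=131 R=44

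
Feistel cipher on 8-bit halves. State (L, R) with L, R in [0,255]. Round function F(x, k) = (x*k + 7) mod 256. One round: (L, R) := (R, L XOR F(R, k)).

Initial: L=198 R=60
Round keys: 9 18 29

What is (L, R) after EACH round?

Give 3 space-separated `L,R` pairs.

Answer: 60,229 229,29 29,181

Derivation:
Round 1 (k=9): L=60 R=229
Round 2 (k=18): L=229 R=29
Round 3 (k=29): L=29 R=181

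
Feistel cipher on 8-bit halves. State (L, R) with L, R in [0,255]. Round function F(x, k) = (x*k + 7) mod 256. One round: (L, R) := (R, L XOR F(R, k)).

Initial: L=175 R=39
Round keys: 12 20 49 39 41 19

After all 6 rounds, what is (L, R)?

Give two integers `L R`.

Round 1 (k=12): L=39 R=116
Round 2 (k=20): L=116 R=48
Round 3 (k=49): L=48 R=67
Round 4 (k=39): L=67 R=12
Round 5 (k=41): L=12 R=176
Round 6 (k=19): L=176 R=27

Answer: 176 27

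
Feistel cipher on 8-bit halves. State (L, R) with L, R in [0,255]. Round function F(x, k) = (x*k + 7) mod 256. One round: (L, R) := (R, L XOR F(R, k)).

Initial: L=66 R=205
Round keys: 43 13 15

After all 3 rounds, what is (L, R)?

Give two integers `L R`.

Round 1 (k=43): L=205 R=52
Round 2 (k=13): L=52 R=102
Round 3 (k=15): L=102 R=53

Answer: 102 53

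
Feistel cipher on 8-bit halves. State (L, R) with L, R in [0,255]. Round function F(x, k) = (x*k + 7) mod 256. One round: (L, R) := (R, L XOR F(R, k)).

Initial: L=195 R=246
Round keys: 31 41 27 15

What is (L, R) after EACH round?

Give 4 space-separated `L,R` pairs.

Round 1 (k=31): L=246 R=18
Round 2 (k=41): L=18 R=31
Round 3 (k=27): L=31 R=94
Round 4 (k=15): L=94 R=150

Answer: 246,18 18,31 31,94 94,150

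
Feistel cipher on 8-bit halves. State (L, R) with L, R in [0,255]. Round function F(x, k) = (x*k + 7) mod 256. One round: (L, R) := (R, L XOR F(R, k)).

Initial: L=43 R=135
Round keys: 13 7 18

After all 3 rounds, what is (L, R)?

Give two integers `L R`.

Answer: 1 208

Derivation:
Round 1 (k=13): L=135 R=201
Round 2 (k=7): L=201 R=1
Round 3 (k=18): L=1 R=208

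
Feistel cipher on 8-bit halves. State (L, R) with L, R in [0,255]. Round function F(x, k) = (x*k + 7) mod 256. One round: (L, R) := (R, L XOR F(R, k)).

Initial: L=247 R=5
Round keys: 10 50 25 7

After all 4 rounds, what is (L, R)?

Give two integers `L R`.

Round 1 (k=10): L=5 R=206
Round 2 (k=50): L=206 R=70
Round 3 (k=25): L=70 R=19
Round 4 (k=7): L=19 R=202

Answer: 19 202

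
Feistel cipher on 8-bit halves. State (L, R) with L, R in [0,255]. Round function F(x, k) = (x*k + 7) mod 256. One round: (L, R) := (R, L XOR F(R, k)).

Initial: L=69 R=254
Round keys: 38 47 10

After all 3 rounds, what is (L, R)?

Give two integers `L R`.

Answer: 87 147

Derivation:
Round 1 (k=38): L=254 R=254
Round 2 (k=47): L=254 R=87
Round 3 (k=10): L=87 R=147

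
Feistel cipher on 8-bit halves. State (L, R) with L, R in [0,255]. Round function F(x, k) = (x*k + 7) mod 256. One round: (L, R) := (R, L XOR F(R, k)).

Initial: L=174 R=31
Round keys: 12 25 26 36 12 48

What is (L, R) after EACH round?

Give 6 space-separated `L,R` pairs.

Answer: 31,213 213,203 203,112 112,12 12,231 231,91

Derivation:
Round 1 (k=12): L=31 R=213
Round 2 (k=25): L=213 R=203
Round 3 (k=26): L=203 R=112
Round 4 (k=36): L=112 R=12
Round 5 (k=12): L=12 R=231
Round 6 (k=48): L=231 R=91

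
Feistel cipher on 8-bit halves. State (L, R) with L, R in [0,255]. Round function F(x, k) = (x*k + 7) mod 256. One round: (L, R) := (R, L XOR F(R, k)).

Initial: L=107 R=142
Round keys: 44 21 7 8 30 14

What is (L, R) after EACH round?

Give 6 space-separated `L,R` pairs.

Round 1 (k=44): L=142 R=4
Round 2 (k=21): L=4 R=213
Round 3 (k=7): L=213 R=222
Round 4 (k=8): L=222 R=34
Round 5 (k=30): L=34 R=221
Round 6 (k=14): L=221 R=63

Answer: 142,4 4,213 213,222 222,34 34,221 221,63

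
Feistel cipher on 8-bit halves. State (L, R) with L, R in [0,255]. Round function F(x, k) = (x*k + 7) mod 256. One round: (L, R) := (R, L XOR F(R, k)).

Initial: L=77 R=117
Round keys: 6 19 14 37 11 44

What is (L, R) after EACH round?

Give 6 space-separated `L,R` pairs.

Answer: 117,136 136,106 106,91 91,68 68,168 168,163

Derivation:
Round 1 (k=6): L=117 R=136
Round 2 (k=19): L=136 R=106
Round 3 (k=14): L=106 R=91
Round 4 (k=37): L=91 R=68
Round 5 (k=11): L=68 R=168
Round 6 (k=44): L=168 R=163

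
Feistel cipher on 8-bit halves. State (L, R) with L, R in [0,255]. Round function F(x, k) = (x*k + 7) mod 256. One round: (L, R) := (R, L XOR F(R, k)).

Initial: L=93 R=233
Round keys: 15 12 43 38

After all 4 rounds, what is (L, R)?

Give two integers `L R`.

Round 1 (k=15): L=233 R=243
Round 2 (k=12): L=243 R=130
Round 3 (k=43): L=130 R=46
Round 4 (k=38): L=46 R=89

Answer: 46 89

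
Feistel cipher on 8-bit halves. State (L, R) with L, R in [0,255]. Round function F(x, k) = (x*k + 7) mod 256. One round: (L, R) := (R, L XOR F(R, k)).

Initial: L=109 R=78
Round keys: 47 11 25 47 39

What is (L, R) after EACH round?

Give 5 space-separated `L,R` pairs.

Answer: 78,52 52,13 13,120 120,2 2,45

Derivation:
Round 1 (k=47): L=78 R=52
Round 2 (k=11): L=52 R=13
Round 3 (k=25): L=13 R=120
Round 4 (k=47): L=120 R=2
Round 5 (k=39): L=2 R=45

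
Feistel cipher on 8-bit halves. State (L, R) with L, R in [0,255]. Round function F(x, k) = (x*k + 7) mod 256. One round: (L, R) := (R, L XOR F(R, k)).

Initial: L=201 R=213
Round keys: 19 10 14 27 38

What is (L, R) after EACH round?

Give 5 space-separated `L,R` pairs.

Answer: 213,31 31,232 232,168 168,87 87,89

Derivation:
Round 1 (k=19): L=213 R=31
Round 2 (k=10): L=31 R=232
Round 3 (k=14): L=232 R=168
Round 4 (k=27): L=168 R=87
Round 5 (k=38): L=87 R=89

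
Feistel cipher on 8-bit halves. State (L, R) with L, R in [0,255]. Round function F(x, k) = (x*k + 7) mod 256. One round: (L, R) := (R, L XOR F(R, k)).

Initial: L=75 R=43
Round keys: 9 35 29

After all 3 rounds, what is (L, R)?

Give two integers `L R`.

Round 1 (k=9): L=43 R=193
Round 2 (k=35): L=193 R=65
Round 3 (k=29): L=65 R=165

Answer: 65 165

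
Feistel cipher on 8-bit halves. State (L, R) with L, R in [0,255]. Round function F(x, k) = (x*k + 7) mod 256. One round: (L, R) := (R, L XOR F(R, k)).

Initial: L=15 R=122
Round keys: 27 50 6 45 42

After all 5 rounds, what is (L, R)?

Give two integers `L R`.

Round 1 (k=27): L=122 R=234
Round 2 (k=50): L=234 R=193
Round 3 (k=6): L=193 R=103
Round 4 (k=45): L=103 R=227
Round 5 (k=42): L=227 R=34

Answer: 227 34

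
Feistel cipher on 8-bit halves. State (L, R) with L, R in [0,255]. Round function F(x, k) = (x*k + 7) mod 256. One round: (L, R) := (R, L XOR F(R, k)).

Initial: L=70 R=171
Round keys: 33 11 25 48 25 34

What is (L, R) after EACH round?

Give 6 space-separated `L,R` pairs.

Answer: 171,84 84,8 8,155 155,31 31,149 149,206

Derivation:
Round 1 (k=33): L=171 R=84
Round 2 (k=11): L=84 R=8
Round 3 (k=25): L=8 R=155
Round 4 (k=48): L=155 R=31
Round 5 (k=25): L=31 R=149
Round 6 (k=34): L=149 R=206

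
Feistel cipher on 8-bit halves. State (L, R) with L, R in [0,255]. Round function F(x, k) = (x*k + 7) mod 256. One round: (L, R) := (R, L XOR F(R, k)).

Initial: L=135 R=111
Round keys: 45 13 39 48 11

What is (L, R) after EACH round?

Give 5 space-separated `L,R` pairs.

Round 1 (k=45): L=111 R=13
Round 2 (k=13): L=13 R=223
Round 3 (k=39): L=223 R=13
Round 4 (k=48): L=13 R=168
Round 5 (k=11): L=168 R=50

Answer: 111,13 13,223 223,13 13,168 168,50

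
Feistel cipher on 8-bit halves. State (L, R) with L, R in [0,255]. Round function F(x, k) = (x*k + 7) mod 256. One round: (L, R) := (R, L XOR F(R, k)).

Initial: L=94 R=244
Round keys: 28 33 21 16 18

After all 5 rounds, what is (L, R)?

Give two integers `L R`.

Answer: 195 239

Derivation:
Round 1 (k=28): L=244 R=233
Round 2 (k=33): L=233 R=228
Round 3 (k=21): L=228 R=82
Round 4 (k=16): L=82 R=195
Round 5 (k=18): L=195 R=239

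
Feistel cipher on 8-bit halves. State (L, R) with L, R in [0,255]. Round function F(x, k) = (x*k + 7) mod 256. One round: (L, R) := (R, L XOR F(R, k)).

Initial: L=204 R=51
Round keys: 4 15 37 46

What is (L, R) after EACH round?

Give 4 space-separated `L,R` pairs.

Round 1 (k=4): L=51 R=31
Round 2 (k=15): L=31 R=235
Round 3 (k=37): L=235 R=225
Round 4 (k=46): L=225 R=158

Answer: 51,31 31,235 235,225 225,158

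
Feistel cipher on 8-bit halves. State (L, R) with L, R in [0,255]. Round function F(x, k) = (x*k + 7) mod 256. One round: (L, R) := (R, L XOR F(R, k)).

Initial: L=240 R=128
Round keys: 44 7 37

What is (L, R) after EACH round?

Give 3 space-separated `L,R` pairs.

Round 1 (k=44): L=128 R=247
Round 2 (k=7): L=247 R=72
Round 3 (k=37): L=72 R=152

Answer: 128,247 247,72 72,152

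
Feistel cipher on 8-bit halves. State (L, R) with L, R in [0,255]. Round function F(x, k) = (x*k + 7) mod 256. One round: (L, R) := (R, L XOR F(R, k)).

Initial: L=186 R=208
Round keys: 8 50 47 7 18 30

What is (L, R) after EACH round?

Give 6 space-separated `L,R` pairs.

Answer: 208,61 61,33 33,43 43,21 21,170 170,230

Derivation:
Round 1 (k=8): L=208 R=61
Round 2 (k=50): L=61 R=33
Round 3 (k=47): L=33 R=43
Round 4 (k=7): L=43 R=21
Round 5 (k=18): L=21 R=170
Round 6 (k=30): L=170 R=230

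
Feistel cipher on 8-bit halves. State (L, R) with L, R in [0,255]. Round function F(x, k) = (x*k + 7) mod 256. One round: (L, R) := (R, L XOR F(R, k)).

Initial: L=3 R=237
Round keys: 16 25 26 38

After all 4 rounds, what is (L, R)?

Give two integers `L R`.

Answer: 23 39

Derivation:
Round 1 (k=16): L=237 R=212
Round 2 (k=25): L=212 R=86
Round 3 (k=26): L=86 R=23
Round 4 (k=38): L=23 R=39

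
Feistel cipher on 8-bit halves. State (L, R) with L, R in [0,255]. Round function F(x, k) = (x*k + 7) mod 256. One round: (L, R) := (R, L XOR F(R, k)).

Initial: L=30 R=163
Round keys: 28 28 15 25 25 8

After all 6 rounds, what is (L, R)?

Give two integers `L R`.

Answer: 74 174

Derivation:
Round 1 (k=28): L=163 R=197
Round 2 (k=28): L=197 R=48
Round 3 (k=15): L=48 R=18
Round 4 (k=25): L=18 R=249
Round 5 (k=25): L=249 R=74
Round 6 (k=8): L=74 R=174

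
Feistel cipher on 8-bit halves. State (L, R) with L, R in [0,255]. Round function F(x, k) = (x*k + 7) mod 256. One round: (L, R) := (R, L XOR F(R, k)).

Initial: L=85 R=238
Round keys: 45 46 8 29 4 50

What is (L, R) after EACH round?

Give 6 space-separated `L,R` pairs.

Round 1 (k=45): L=238 R=136
Round 2 (k=46): L=136 R=153
Round 3 (k=8): L=153 R=71
Round 4 (k=29): L=71 R=139
Round 5 (k=4): L=139 R=116
Round 6 (k=50): L=116 R=36

Answer: 238,136 136,153 153,71 71,139 139,116 116,36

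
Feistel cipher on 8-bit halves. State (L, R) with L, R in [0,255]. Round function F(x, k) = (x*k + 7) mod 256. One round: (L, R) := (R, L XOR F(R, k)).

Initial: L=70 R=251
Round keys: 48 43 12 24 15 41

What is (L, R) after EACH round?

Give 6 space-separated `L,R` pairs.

Round 1 (k=48): L=251 R=81
Round 2 (k=43): L=81 R=89
Round 3 (k=12): L=89 R=98
Round 4 (k=24): L=98 R=110
Round 5 (k=15): L=110 R=27
Round 6 (k=41): L=27 R=52

Answer: 251,81 81,89 89,98 98,110 110,27 27,52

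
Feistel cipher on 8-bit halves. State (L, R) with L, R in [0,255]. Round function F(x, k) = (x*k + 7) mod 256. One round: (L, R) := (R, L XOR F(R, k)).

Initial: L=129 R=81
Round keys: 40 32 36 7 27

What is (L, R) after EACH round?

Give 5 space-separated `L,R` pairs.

Answer: 81,46 46,150 150,49 49,200 200,46

Derivation:
Round 1 (k=40): L=81 R=46
Round 2 (k=32): L=46 R=150
Round 3 (k=36): L=150 R=49
Round 4 (k=7): L=49 R=200
Round 5 (k=27): L=200 R=46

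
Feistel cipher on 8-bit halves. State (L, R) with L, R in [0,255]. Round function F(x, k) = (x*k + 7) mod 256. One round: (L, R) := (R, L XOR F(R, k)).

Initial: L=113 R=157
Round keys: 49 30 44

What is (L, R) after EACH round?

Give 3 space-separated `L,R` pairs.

Round 1 (k=49): L=157 R=101
Round 2 (k=30): L=101 R=64
Round 3 (k=44): L=64 R=98

Answer: 157,101 101,64 64,98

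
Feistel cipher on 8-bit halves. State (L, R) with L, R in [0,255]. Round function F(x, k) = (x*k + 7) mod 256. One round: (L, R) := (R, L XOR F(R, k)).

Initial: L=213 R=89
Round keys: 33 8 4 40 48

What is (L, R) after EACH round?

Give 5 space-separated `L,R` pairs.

Answer: 89,85 85,246 246,138 138,97 97,189

Derivation:
Round 1 (k=33): L=89 R=85
Round 2 (k=8): L=85 R=246
Round 3 (k=4): L=246 R=138
Round 4 (k=40): L=138 R=97
Round 5 (k=48): L=97 R=189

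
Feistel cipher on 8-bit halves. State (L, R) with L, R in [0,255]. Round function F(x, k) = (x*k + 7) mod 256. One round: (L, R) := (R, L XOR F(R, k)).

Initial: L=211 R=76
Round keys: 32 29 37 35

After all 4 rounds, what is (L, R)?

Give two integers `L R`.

Answer: 158 102

Derivation:
Round 1 (k=32): L=76 R=84
Round 2 (k=29): L=84 R=199
Round 3 (k=37): L=199 R=158
Round 4 (k=35): L=158 R=102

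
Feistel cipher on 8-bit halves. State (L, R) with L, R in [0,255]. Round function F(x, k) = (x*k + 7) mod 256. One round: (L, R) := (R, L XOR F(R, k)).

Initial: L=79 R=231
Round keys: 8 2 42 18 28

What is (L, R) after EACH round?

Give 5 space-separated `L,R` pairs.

Round 1 (k=8): L=231 R=112
Round 2 (k=2): L=112 R=0
Round 3 (k=42): L=0 R=119
Round 4 (k=18): L=119 R=101
Round 5 (k=28): L=101 R=100

Answer: 231,112 112,0 0,119 119,101 101,100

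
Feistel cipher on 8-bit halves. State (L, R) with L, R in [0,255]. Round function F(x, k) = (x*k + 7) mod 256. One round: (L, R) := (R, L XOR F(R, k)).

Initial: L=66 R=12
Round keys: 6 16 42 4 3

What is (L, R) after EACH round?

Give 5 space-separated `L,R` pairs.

Round 1 (k=6): L=12 R=13
Round 2 (k=16): L=13 R=219
Round 3 (k=42): L=219 R=248
Round 4 (k=4): L=248 R=60
Round 5 (k=3): L=60 R=67

Answer: 12,13 13,219 219,248 248,60 60,67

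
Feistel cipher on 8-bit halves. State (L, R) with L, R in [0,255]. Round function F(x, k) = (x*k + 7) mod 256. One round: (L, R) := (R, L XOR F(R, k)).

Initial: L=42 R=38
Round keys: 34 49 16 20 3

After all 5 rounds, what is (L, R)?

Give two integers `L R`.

Round 1 (k=34): L=38 R=57
Round 2 (k=49): L=57 R=214
Round 3 (k=16): L=214 R=94
Round 4 (k=20): L=94 R=137
Round 5 (k=3): L=137 R=252

Answer: 137 252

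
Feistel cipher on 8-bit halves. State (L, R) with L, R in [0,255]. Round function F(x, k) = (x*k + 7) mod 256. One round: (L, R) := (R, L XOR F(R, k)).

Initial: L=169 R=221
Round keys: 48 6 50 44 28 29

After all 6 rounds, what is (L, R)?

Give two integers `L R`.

Round 1 (k=48): L=221 R=222
Round 2 (k=6): L=222 R=230
Round 3 (k=50): L=230 R=45
Round 4 (k=44): L=45 R=37
Round 5 (k=28): L=37 R=62
Round 6 (k=29): L=62 R=40

Answer: 62 40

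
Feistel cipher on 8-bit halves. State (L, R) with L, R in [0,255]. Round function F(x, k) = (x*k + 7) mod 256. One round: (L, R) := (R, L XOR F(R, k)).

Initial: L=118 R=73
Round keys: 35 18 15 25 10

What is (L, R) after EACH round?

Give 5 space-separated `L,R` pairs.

Answer: 73,116 116,102 102,117 117,18 18,206

Derivation:
Round 1 (k=35): L=73 R=116
Round 2 (k=18): L=116 R=102
Round 3 (k=15): L=102 R=117
Round 4 (k=25): L=117 R=18
Round 5 (k=10): L=18 R=206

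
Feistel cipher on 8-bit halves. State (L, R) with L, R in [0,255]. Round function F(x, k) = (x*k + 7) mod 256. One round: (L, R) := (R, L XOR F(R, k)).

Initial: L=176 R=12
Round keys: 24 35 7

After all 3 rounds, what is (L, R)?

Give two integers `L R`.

Round 1 (k=24): L=12 R=151
Round 2 (k=35): L=151 R=160
Round 3 (k=7): L=160 R=240

Answer: 160 240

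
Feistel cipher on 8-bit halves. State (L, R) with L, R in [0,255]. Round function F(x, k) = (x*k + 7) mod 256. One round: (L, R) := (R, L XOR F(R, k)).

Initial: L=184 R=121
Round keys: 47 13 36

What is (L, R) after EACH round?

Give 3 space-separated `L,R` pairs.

Answer: 121,134 134,172 172,177

Derivation:
Round 1 (k=47): L=121 R=134
Round 2 (k=13): L=134 R=172
Round 3 (k=36): L=172 R=177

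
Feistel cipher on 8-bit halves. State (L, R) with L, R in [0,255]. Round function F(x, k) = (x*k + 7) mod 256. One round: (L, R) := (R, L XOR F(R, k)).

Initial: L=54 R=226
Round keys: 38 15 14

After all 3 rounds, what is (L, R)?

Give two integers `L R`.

Answer: 80 194

Derivation:
Round 1 (k=38): L=226 R=165
Round 2 (k=15): L=165 R=80
Round 3 (k=14): L=80 R=194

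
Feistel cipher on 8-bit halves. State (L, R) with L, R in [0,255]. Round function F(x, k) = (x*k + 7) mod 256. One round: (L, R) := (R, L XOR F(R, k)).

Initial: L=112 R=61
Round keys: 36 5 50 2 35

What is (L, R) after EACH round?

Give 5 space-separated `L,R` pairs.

Answer: 61,235 235,163 163,54 54,208 208,65

Derivation:
Round 1 (k=36): L=61 R=235
Round 2 (k=5): L=235 R=163
Round 3 (k=50): L=163 R=54
Round 4 (k=2): L=54 R=208
Round 5 (k=35): L=208 R=65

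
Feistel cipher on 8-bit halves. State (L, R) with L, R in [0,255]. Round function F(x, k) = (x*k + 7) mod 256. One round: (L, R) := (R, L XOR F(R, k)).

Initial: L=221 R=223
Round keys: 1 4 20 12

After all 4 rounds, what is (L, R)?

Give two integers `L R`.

Answer: 76 187

Derivation:
Round 1 (k=1): L=223 R=59
Round 2 (k=4): L=59 R=44
Round 3 (k=20): L=44 R=76
Round 4 (k=12): L=76 R=187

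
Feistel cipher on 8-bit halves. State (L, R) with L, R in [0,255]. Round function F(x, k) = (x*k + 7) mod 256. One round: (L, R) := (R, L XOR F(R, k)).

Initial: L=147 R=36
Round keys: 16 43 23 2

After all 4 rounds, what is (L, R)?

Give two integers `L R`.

Round 1 (k=16): L=36 R=212
Round 2 (k=43): L=212 R=135
Round 3 (k=23): L=135 R=252
Round 4 (k=2): L=252 R=120

Answer: 252 120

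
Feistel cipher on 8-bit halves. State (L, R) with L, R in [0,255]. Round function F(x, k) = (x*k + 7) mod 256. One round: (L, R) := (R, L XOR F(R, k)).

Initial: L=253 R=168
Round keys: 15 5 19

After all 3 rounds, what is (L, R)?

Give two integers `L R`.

Answer: 25 192

Derivation:
Round 1 (k=15): L=168 R=34
Round 2 (k=5): L=34 R=25
Round 3 (k=19): L=25 R=192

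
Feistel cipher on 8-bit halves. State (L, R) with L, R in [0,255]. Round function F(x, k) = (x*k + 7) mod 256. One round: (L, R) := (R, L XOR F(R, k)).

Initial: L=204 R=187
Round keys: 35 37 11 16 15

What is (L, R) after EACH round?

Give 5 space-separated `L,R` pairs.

Answer: 187,84 84,144 144,99 99,167 167,179

Derivation:
Round 1 (k=35): L=187 R=84
Round 2 (k=37): L=84 R=144
Round 3 (k=11): L=144 R=99
Round 4 (k=16): L=99 R=167
Round 5 (k=15): L=167 R=179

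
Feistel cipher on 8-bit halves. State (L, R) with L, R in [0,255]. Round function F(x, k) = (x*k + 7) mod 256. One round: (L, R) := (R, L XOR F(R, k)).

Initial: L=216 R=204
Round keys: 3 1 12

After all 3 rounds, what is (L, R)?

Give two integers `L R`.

Round 1 (k=3): L=204 R=179
Round 2 (k=1): L=179 R=118
Round 3 (k=12): L=118 R=60

Answer: 118 60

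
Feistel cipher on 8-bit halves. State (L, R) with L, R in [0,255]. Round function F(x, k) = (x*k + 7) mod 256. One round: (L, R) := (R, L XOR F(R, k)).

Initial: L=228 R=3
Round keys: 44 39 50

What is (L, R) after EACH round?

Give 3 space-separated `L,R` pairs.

Round 1 (k=44): L=3 R=111
Round 2 (k=39): L=111 R=243
Round 3 (k=50): L=243 R=18

Answer: 3,111 111,243 243,18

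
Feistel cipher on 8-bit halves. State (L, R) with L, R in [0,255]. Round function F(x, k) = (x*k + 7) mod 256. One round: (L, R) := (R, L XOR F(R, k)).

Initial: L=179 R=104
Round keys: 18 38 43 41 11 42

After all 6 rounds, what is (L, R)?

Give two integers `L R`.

Round 1 (k=18): L=104 R=228
Round 2 (k=38): L=228 R=183
Round 3 (k=43): L=183 R=32
Round 4 (k=41): L=32 R=144
Round 5 (k=11): L=144 R=23
Round 6 (k=42): L=23 R=93

Answer: 23 93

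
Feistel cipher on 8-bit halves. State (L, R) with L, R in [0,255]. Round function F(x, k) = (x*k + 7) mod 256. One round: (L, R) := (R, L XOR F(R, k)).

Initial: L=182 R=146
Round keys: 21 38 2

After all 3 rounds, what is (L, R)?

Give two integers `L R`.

Round 1 (k=21): L=146 R=183
Round 2 (k=38): L=183 R=163
Round 3 (k=2): L=163 R=250

Answer: 163 250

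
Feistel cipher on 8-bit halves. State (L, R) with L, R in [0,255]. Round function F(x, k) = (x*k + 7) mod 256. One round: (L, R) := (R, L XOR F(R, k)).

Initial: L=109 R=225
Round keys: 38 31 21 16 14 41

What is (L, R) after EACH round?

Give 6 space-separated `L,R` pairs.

Answer: 225,0 0,230 230,229 229,177 177,80 80,102

Derivation:
Round 1 (k=38): L=225 R=0
Round 2 (k=31): L=0 R=230
Round 3 (k=21): L=230 R=229
Round 4 (k=16): L=229 R=177
Round 5 (k=14): L=177 R=80
Round 6 (k=41): L=80 R=102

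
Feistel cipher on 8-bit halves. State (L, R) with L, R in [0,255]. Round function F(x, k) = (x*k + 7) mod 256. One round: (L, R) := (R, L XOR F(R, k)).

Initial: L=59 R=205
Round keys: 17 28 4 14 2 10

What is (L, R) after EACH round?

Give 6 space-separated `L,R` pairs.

Round 1 (k=17): L=205 R=159
Round 2 (k=28): L=159 R=166
Round 3 (k=4): L=166 R=0
Round 4 (k=14): L=0 R=161
Round 5 (k=2): L=161 R=73
Round 6 (k=10): L=73 R=64

Answer: 205,159 159,166 166,0 0,161 161,73 73,64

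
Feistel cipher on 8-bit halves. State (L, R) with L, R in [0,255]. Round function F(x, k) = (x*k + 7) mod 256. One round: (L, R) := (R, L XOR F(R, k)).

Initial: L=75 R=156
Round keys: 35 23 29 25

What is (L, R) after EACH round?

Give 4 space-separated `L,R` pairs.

Answer: 156,16 16,235 235,182 182,38

Derivation:
Round 1 (k=35): L=156 R=16
Round 2 (k=23): L=16 R=235
Round 3 (k=29): L=235 R=182
Round 4 (k=25): L=182 R=38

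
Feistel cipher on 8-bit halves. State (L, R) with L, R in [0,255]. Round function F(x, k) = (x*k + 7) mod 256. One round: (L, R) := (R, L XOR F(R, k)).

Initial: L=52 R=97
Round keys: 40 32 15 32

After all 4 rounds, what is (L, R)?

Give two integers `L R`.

Answer: 122 65

Derivation:
Round 1 (k=40): L=97 R=27
Round 2 (k=32): L=27 R=6
Round 3 (k=15): L=6 R=122
Round 4 (k=32): L=122 R=65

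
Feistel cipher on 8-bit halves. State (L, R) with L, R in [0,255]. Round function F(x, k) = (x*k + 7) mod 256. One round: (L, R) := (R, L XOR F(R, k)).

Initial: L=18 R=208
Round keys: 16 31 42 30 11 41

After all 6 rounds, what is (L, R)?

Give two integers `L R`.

Answer: 68 130

Derivation:
Round 1 (k=16): L=208 R=21
Round 2 (k=31): L=21 R=66
Round 3 (k=42): L=66 R=206
Round 4 (k=30): L=206 R=105
Round 5 (k=11): L=105 R=68
Round 6 (k=41): L=68 R=130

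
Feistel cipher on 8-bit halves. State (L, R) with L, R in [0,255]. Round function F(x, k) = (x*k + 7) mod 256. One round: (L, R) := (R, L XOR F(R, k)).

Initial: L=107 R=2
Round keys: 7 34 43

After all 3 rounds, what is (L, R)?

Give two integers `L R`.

Round 1 (k=7): L=2 R=126
Round 2 (k=34): L=126 R=193
Round 3 (k=43): L=193 R=12

Answer: 193 12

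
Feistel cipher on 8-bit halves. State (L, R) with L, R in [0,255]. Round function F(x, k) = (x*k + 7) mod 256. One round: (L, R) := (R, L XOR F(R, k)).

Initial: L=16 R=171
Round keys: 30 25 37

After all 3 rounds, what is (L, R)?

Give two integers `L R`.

Round 1 (k=30): L=171 R=1
Round 2 (k=25): L=1 R=139
Round 3 (k=37): L=139 R=31

Answer: 139 31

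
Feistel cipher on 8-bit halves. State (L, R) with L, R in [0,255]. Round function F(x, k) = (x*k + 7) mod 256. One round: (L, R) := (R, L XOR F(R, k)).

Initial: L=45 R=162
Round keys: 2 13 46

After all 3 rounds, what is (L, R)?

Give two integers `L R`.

Round 1 (k=2): L=162 R=102
Round 2 (k=13): L=102 R=151
Round 3 (k=46): L=151 R=79

Answer: 151 79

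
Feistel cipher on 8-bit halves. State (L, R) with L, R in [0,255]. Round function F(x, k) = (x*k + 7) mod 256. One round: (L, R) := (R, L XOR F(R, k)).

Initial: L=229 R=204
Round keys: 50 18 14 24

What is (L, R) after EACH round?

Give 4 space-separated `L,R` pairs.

Answer: 204,58 58,215 215,243 243,24

Derivation:
Round 1 (k=50): L=204 R=58
Round 2 (k=18): L=58 R=215
Round 3 (k=14): L=215 R=243
Round 4 (k=24): L=243 R=24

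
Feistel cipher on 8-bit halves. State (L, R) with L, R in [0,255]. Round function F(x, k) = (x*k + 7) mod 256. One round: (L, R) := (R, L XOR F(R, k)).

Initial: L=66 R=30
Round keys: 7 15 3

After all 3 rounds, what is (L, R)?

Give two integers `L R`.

Answer: 2 150

Derivation:
Round 1 (k=7): L=30 R=155
Round 2 (k=15): L=155 R=2
Round 3 (k=3): L=2 R=150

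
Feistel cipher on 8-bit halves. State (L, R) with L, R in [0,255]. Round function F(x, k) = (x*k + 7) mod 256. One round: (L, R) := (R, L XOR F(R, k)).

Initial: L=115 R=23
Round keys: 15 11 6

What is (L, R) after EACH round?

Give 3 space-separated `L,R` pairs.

Answer: 23,19 19,207 207,242

Derivation:
Round 1 (k=15): L=23 R=19
Round 2 (k=11): L=19 R=207
Round 3 (k=6): L=207 R=242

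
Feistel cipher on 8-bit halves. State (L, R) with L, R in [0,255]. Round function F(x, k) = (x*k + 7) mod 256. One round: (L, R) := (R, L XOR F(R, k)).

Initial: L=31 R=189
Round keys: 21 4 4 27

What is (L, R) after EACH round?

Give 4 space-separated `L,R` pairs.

Round 1 (k=21): L=189 R=151
Round 2 (k=4): L=151 R=222
Round 3 (k=4): L=222 R=232
Round 4 (k=27): L=232 R=161

Answer: 189,151 151,222 222,232 232,161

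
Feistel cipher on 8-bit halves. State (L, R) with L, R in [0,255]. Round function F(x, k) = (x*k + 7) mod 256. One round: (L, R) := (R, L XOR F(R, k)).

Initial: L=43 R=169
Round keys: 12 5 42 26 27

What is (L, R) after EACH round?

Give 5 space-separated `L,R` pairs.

Answer: 169,216 216,150 150,123 123,19 19,115

Derivation:
Round 1 (k=12): L=169 R=216
Round 2 (k=5): L=216 R=150
Round 3 (k=42): L=150 R=123
Round 4 (k=26): L=123 R=19
Round 5 (k=27): L=19 R=115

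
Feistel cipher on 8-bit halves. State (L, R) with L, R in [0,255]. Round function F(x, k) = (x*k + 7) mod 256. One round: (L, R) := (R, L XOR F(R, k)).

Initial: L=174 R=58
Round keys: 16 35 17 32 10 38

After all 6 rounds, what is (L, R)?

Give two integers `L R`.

Answer: 139 22

Derivation:
Round 1 (k=16): L=58 R=9
Round 2 (k=35): L=9 R=120
Round 3 (k=17): L=120 R=246
Round 4 (k=32): L=246 R=191
Round 5 (k=10): L=191 R=139
Round 6 (k=38): L=139 R=22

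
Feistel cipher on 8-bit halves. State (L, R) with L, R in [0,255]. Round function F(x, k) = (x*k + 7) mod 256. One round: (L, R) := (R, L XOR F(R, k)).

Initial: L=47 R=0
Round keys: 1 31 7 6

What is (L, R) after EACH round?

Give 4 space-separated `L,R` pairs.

Round 1 (k=1): L=0 R=40
Round 2 (k=31): L=40 R=223
Round 3 (k=7): L=223 R=8
Round 4 (k=6): L=8 R=232

Answer: 0,40 40,223 223,8 8,232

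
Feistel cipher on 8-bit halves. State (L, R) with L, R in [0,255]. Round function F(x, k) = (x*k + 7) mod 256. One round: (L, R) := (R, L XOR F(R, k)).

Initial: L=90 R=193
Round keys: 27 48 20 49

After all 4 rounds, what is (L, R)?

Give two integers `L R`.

Round 1 (k=27): L=193 R=56
Round 2 (k=48): L=56 R=70
Round 3 (k=20): L=70 R=71
Round 4 (k=49): L=71 R=216

Answer: 71 216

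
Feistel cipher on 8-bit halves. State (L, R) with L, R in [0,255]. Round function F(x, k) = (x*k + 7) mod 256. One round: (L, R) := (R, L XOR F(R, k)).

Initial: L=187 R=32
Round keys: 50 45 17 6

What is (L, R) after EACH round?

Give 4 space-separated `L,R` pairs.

Round 1 (k=50): L=32 R=252
Round 2 (k=45): L=252 R=115
Round 3 (k=17): L=115 R=86
Round 4 (k=6): L=86 R=120

Answer: 32,252 252,115 115,86 86,120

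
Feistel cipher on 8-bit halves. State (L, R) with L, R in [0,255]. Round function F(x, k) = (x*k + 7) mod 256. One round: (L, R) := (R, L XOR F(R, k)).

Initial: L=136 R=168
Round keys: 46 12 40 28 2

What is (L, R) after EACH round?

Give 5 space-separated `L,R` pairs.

Round 1 (k=46): L=168 R=191
Round 2 (k=12): L=191 R=83
Round 3 (k=40): L=83 R=64
Round 4 (k=28): L=64 R=84
Round 5 (k=2): L=84 R=239

Answer: 168,191 191,83 83,64 64,84 84,239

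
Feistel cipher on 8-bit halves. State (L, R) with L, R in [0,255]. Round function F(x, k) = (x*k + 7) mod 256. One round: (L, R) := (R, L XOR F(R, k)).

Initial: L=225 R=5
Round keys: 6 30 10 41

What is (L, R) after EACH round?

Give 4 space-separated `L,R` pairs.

Round 1 (k=6): L=5 R=196
Round 2 (k=30): L=196 R=250
Round 3 (k=10): L=250 R=15
Round 4 (k=41): L=15 R=148

Answer: 5,196 196,250 250,15 15,148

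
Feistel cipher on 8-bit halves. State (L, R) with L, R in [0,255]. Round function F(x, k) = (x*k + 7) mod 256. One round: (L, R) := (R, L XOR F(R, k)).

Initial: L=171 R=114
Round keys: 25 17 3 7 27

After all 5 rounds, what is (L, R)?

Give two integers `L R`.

Answer: 102 211

Derivation:
Round 1 (k=25): L=114 R=130
Round 2 (k=17): L=130 R=219
Round 3 (k=3): L=219 R=26
Round 4 (k=7): L=26 R=102
Round 5 (k=27): L=102 R=211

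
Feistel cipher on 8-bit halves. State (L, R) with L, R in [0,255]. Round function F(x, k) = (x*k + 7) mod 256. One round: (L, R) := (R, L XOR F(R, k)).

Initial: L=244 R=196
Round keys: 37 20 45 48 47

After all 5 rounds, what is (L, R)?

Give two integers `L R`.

Round 1 (k=37): L=196 R=175
Round 2 (k=20): L=175 R=119
Round 3 (k=45): L=119 R=93
Round 4 (k=48): L=93 R=0
Round 5 (k=47): L=0 R=90

Answer: 0 90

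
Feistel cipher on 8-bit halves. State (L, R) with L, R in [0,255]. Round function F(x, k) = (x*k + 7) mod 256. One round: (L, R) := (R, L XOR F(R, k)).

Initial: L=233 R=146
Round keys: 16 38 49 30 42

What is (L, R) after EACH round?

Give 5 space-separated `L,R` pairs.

Round 1 (k=16): L=146 R=206
Round 2 (k=38): L=206 R=9
Round 3 (k=49): L=9 R=14
Round 4 (k=30): L=14 R=162
Round 5 (k=42): L=162 R=149

Answer: 146,206 206,9 9,14 14,162 162,149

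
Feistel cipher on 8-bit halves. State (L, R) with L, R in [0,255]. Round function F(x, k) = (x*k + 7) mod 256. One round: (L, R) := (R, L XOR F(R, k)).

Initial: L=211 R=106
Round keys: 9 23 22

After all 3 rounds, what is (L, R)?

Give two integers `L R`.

Round 1 (k=9): L=106 R=18
Round 2 (k=23): L=18 R=207
Round 3 (k=22): L=207 R=195

Answer: 207 195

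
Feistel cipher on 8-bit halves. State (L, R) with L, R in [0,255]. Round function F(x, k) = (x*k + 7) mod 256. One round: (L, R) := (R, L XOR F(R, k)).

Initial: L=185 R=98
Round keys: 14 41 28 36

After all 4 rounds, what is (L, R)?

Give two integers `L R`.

Answer: 193 184

Derivation:
Round 1 (k=14): L=98 R=218
Round 2 (k=41): L=218 R=147
Round 3 (k=28): L=147 R=193
Round 4 (k=36): L=193 R=184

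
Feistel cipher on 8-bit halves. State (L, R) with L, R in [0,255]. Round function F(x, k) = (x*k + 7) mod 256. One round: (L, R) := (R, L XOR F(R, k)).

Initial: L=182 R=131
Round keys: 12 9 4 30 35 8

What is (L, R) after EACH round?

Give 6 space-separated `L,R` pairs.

Answer: 131,157 157,15 15,222 222,4 4,77 77,107

Derivation:
Round 1 (k=12): L=131 R=157
Round 2 (k=9): L=157 R=15
Round 3 (k=4): L=15 R=222
Round 4 (k=30): L=222 R=4
Round 5 (k=35): L=4 R=77
Round 6 (k=8): L=77 R=107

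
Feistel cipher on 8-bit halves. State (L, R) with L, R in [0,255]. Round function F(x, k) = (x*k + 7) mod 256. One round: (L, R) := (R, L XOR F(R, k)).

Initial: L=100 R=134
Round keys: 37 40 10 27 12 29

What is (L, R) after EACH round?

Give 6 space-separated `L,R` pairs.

Answer: 134,1 1,169 169,160 160,78 78,15 15,244

Derivation:
Round 1 (k=37): L=134 R=1
Round 2 (k=40): L=1 R=169
Round 3 (k=10): L=169 R=160
Round 4 (k=27): L=160 R=78
Round 5 (k=12): L=78 R=15
Round 6 (k=29): L=15 R=244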